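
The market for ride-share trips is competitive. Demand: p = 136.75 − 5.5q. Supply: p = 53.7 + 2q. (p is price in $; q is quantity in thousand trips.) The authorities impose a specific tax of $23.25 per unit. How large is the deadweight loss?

$36.04 thousand

Competitive equilibrium: 136.75 − 5.5q = 53.7 + 2q → q* = 11.0733, p* = 75.8467.
With the tax, the buyer price exceeds the seller price by 23.25: (136.75 − 5.5q) − (53.7 + 2q) = 23.25 → q' = 7.9733.
Δq = 11.0733 − 7.9733 = 3.1; the wedge equals the tax, 23.25.
DWL = ½ × 3.1 × 23.25 = $36.04 thousand.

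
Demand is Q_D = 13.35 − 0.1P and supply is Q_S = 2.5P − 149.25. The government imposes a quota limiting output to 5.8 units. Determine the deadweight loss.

8.74

In inverse form: demand P = 133.5 − 10Q, supply P = 59.7 + 0.4Q.
Competitive equilibrium: 133.5 − 10Q = 59.7 + 0.4Q → Q* = 7.0962, P* = 62.5385.
At Q = 5.8: demand price = 133.5 − 10·5.8 = 75.5; supply price = 59.7 + 0.4·5.8 = 62.02.
ΔQ = 7.0962 − 5.8 = 1.2962; wedge = 75.5 − 62.02 = 13.48.
Welfare loss = ½ × 1.2962 × 13.48 = 8.74.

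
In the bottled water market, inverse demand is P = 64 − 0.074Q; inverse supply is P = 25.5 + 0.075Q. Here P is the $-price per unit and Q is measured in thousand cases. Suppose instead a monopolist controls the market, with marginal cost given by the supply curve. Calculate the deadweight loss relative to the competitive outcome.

$547.72 thousand

Competitive equilibrium: 64 − 0.074Q = 25.5 + 0.075Q → Q* = 258.3893, P* = 44.8792.
Marginal revenue: MR = 64 − 0.148Q. Set MR = MC: 64 − 0.148Q = 25.5 + 0.075Q → Q_m = 172.6457.
Price P_m = 64 − 0.074·172.6457 = 51.2242; MC(Q_m) = 25.5 + 0.075·172.6457 = 38.4484.
Competitive Q* = 258.3893, so ΔQ = 85.7436; wedge = 51.2242 − 38.4484 = 12.7758.
DWL = ½ × 85.7436 × 12.7758 = $547.72 thousand.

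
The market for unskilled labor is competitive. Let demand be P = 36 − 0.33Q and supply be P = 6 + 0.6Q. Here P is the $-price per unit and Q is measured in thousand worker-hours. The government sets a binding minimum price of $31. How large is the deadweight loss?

$136.07 thousand

Competitive equilibrium: 36 − 0.33Q = 6 + 0.6Q → Q* = 32.25806, P* = 25.35484.
At the floor P = 31, quantity demanded = (36 − 31)/0.33 = 15.15152.
Sellers' marginal cost at Q' = 15.15152: 6 + 0.6·15.15152 = 15.09091.
ΔQ = 32.25806 − 15.15152 = 17.10654; wedge = 31 − 15.09091 = 15.90909.
Deadweight loss = ½ × 17.10654 × 15.90909 = $136.07 thousand.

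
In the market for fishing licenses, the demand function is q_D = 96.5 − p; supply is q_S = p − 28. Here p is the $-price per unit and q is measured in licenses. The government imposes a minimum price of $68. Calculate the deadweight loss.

$33.06

In inverse form: demand p = 96.5 − q, supply p = 28 + q.
Competitive equilibrium: 96.5 − q = 28 + q → q* = 34.25, p* = 62.25.
At the floor p = 68, quantity demanded = (96.5 − 68)/1 = 28.5.
Sellers' marginal cost at q' = 28.5: 28 + 1·28.5 = 56.5.
Δq = 34.25 − 28.5 = 5.75; wedge = 68 − 56.5 = 11.5.
The triangle = ½ × 5.75 × 11.5 = $33.06.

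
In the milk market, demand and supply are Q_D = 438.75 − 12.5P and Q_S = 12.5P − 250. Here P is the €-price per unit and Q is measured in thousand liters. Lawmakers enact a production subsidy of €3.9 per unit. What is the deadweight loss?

€47.53 thousand

In inverse form: demand P = 35.1 − 0.08Q, supply P = 20 + 0.08Q.
Competitive equilibrium: 35.1 − 0.08Q = 20 + 0.08Q → Q* = 94.375, P* = 27.55.
The subsidy lowers effective supply by 3.9: P = 16.1 + 0.08Q.
New quantity: 35.1 − 0.08Q = 16.1 + 0.08Q → Q' = 118.75.
Overproduction ΔQ = 118.75 − 94.375 = 24.375; wedge = subsidy = 3.9.
Welfare loss = ½ × 24.375 × 3.9 = €47.53 thousand.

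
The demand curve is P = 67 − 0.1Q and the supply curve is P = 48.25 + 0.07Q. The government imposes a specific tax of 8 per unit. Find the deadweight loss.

Competitive equilibrium: 67 − 0.1Q = 48.25 + 0.07Q → Q* = 110.2941, P* = 55.9706.
With the tax, the buyer price exceeds the seller price by 8: (67 − 0.1Q) − (48.25 + 0.07Q) = 8 → Q' = 63.2353.
ΔQ = 110.2941 − 63.2353 = 47.0588; the wedge equals the tax, 8.
The triangle = ½ × 47.0588 × 8 = 188.24.

188.24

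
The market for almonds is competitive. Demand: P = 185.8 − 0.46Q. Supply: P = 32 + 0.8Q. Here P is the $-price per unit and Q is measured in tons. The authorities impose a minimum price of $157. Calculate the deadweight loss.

Competitive equilibrium: 185.8 − 0.46Q = 32 + 0.8Q → Q* = 122.0635, P* = 129.6508.
At the floor P = 157, quantity demanded = (185.8 − 157)/0.46 = 62.6087.
Sellers' marginal cost at Q' = 62.6087: 32 + 0.8·62.6087 = 82.087.
ΔQ = 122.0635 − 62.6087 = 59.4548; wedge = 157 − 82.087 = 74.913.
DWL = ½ × 59.4548 × 74.913 = $2226.97.

$2226.97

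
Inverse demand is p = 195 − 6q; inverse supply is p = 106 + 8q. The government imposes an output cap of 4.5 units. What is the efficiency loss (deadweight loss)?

24.14

Competitive equilibrium: 195 − 6q = 106 + 8q → q* = 6.3571, p* = 156.8571.
At q = 4.5: demand price = 195 − 6·4.5 = 168; supply price = 106 + 8·4.5 = 142.
Δq = 6.3571 − 4.5 = 1.8571; wedge = 168 − 142 = 26.
The triangle = ½ × 1.8571 × 26 = 24.14.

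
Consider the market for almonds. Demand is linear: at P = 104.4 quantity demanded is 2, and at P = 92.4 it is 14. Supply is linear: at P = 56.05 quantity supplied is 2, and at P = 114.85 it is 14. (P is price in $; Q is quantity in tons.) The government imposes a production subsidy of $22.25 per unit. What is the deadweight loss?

$41.95

Demand slope = (92.4 − 104.4)/(14 − 2) = −1, so P = 106.4 − Q.
Supply slope = (114.85 − 56.05)/(14 − 2) = 4.9, so P = 46.25 + 4.9Q.
Competitive equilibrium: 106.4 − Q = 46.25 + 4.9Q → Q* = 10.1949, P* = 96.2051.
The subsidy lowers effective supply by 22.25: P = 24 + 4.9Q.
New quantity: 106.4 − Q = 24 + 4.9Q → Q' = 13.9661.
Overproduction ΔQ = 13.9661 − 10.1949 = 3.7712; wedge = subsidy = 22.25.
Deadweight loss = ½ × 3.7712 × 22.25 = $41.95.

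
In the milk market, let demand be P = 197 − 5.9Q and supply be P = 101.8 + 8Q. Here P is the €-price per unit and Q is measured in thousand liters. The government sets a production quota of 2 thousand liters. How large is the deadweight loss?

€163.41 thousand

Competitive equilibrium: 197 − 5.9Q = 101.8 + 8Q → Q* = 6.8489, P* = 156.5914.
At Q = 2: demand price = 197 − 5.9·2 = 185.2; supply price = 101.8 + 8·2 = 117.8.
ΔQ = 6.8489 − 2 = 4.8489; wedge = 185.2 − 117.8 = 67.4.
Deadweight loss = ½ × 4.8489 × 67.4 = €163.41 thousand.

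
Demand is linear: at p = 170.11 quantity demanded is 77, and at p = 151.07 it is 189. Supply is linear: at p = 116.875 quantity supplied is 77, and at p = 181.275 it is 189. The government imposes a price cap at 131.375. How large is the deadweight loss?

Demand slope = (151.07 − 170.11)/(189 − 77) = −0.17, so p = 183.2 − 0.17q.
Supply slope = (181.275 − 116.875)/(189 − 77) = 0.575, so p = 72.6 + 0.575q.
Competitive equilibrium: 183.2 − 0.17q = 72.6 + 0.575q → q* = 148.4564, p* = 157.9624.
At the ceiling p = 131.375, quantity supplied = (131.375 − 72.6)/0.575 = 102.2174.
Willingness to pay at q' = 102.2174: 183.2 − 0.17·102.2174 = 165.823.
Δq = 148.4564 − 102.2174 = 46.239; wedge = 165.823 − 131.375 = 34.448.
DWL = ½ × 46.239 × 34.448 = 796.42.

796.42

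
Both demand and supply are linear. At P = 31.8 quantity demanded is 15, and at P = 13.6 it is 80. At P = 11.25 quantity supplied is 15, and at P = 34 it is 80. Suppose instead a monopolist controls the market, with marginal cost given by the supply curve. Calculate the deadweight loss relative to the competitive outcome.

Demand slope = (13.6 − 31.8)/(80 − 15) = −0.28, so P = 36 − 0.28Q.
Supply slope = (34 − 11.25)/(80 − 15) = 0.35, so P = 6 + 0.35Q.
Competitive equilibrium: 36 − 0.28Q = 6 + 0.35Q → Q* = 47.619, P* = 22.6667.
Marginal revenue: MR = 36 − 0.56Q. Set MR = MC: 36 − 0.56Q = 6 + 0.35Q → Q_m = 32.967.
Price P_m = 36 − 0.28·32.967 = 26.7692; MC(Q_m) = 6 + 0.35·32.967 = 17.5385.
Competitive Q* = 47.619, so ΔQ = 14.652; wedge = 26.7692 − 17.5385 = 9.2307.
DWL = ½ × 14.652 × 9.2307 = 67.62.

67.62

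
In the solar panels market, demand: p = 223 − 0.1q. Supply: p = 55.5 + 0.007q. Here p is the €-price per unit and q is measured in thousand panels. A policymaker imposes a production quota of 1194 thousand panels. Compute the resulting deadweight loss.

Competitive equilibrium: 223 − 0.1q = 55.5 + 0.007q → q* = 1565.4206, p* = 66.4579.
At q = 1194: demand price = 223 − 0.1·1194 = 103.6; supply price = 55.5 + 0.007·1194 = 63.858.
Δq = 1565.4206 − 1194 = 371.4206; wedge = 103.6 − 63.858 = 39.742.
Deadweight loss = ½ × 371.4206 × 39.742 = €7380.50 thousand.

€7380.50 thousand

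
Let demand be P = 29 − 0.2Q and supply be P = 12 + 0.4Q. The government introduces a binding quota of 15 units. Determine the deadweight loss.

53.33

Competitive equilibrium: 29 − 0.2Q = 12 + 0.4Q → Q* = 28.3333, P* = 23.3333.
At Q = 15: demand price = 29 − 0.2·15 = 26; supply price = 12 + 0.4·15 = 18.
ΔQ = 28.3333 − 15 = 13.3333; wedge = 26 − 18 = 8.
DWL = ½ × 13.3333 × 8 = 53.33.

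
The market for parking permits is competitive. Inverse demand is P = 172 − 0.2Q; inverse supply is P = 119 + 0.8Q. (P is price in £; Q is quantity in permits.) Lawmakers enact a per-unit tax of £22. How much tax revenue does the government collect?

£682

Competitive equilibrium: 172 − 0.2Q = 119 + 0.8Q → Q* = 53, P* = 161.4.
With the tax, the buyer price exceeds the seller price by 22: (172 − 0.2Q) − (119 + 0.8Q) = 22 → Q' = 31.
Tax revenue = 22 × 31 = £682.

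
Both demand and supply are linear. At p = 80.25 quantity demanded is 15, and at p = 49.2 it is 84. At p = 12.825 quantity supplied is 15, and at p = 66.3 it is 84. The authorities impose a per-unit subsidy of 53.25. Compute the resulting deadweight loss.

1157.37

Demand slope = (49.2 − 80.25)/(84 − 15) = −0.45, so p = 87 − 0.45q.
Supply slope = (66.3 − 12.825)/(84 − 15) = 0.775, so p = 1.2 + 0.775q.
Competitive equilibrium: 87 − 0.45q = 1.2 + 0.775q → q* = 70.0408, p* = 55.4816.
The subsidy lowers effective supply by 53.25: p = 0.775q − 52.05.
New quantity: 87 − 0.45q = 0.775q − 52.05 → q' = 113.5102.
Overproduction Δq = 113.5102 − 70.0408 = 43.4694; wedge = subsidy = 53.25.
Deadweight loss = ½ × 43.4694 × 53.25 = 1157.37.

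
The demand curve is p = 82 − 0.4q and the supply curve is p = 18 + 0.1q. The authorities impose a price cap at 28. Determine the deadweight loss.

Competitive equilibrium: 82 − 0.4q = 18 + 0.1q → q* = 128, p* = 30.8.
At the ceiling p = 28, quantity supplied = (28 − 18)/0.1 = 100.
Willingness to pay at q' = 100: 82 − 0.4·100 = 42.
Δq = 128 − 100 = 28; wedge = 42 − 28 = 14.
DWL = ½ × 28 × 14 = 196.

196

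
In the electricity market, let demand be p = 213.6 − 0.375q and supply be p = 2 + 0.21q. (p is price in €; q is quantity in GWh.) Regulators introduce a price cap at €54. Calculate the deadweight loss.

Competitive equilibrium: 213.6 − 0.375q = 2 + 0.21q → q* = 361.7094, p* = 77.959.
At the ceiling p = 54, quantity supplied = (54 − 2)/0.21 = 247.619.
Willingness to pay at q' = 247.619: 213.6 − 0.375·247.619 = 120.7429.
Δq = 361.7094 − 247.619 = 114.0904; wedge = 120.7429 − 54 = 66.7429.
The triangle = ½ × 114.0904 × 66.7429 = €3807.36.

€3807.36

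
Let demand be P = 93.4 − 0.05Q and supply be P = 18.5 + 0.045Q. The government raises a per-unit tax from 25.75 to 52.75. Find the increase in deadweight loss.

Competitive equilibrium: 93.4 − 0.05Q = 18.5 + 0.045Q → Q* = 788.4211, P* = 53.9789.
For a per-unit tax t: ΔQ = t/0.095, so DWL = ½·t·(t/0.095) = t²/0.19.
At t = 25.75: DWL = 3489.803. At t = 52.75: DWL = 14645.066.
Increase = 14645.066 − 3489.803 = 11155.26.

11155.26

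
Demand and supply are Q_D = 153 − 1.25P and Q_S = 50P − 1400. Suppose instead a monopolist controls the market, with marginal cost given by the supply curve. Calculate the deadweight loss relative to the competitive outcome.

In inverse form: demand P = 122.4 − 0.8Q, supply P = 28 + 0.02Q.
Competitive equilibrium: 122.4 − 0.8Q = 28 + 0.02Q → Q* = 115.12195, P* = 30.30244.
Marginal revenue: MR = 122.4 − 1.6Q. Set MR = MC: 122.4 − 1.6Q = 28 + 0.02Q → Q_m = 58.2716.
Price P_m = 122.4 − 0.8·58.2716 = 75.78272; MC(Q_m) = 28 + 0.02·58.2716 = 29.16543.
Competitive Q* = 115.12195, so ΔQ = 56.85035; wedge = 75.78272 − 29.16543 = 46.61729.
Welfare loss = ½ × 56.85035 × 46.61729 = 1325.10.

1325.10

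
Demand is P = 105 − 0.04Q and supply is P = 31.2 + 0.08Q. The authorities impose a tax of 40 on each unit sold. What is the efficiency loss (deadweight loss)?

Competitive equilibrium: 105 − 0.04Q = 31.2 + 0.08Q → Q* = 615, P* = 80.4.
With the tax, the buyer price exceeds the seller price by 40: (105 − 0.04Q) − (31.2 + 0.08Q) = 40 → Q' = 281.6667.
ΔQ = 615 − 281.6667 = 333.3333; the wedge equals the tax, 40.
Deadweight loss = ½ × 333.3333 × 40 = 6666.67.

6666.67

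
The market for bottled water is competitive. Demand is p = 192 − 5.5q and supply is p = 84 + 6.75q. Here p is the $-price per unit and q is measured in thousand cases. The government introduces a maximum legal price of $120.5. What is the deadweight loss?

Competitive equilibrium: 192 − 5.5q = 84 + 6.75q → q* = 8.8163, p* = 143.5102.
At the ceiling p = 120.5, quantity supplied = (120.5 − 84)/6.75 = 5.4074.
Willingness to pay at q' = 5.4074: 192 − 5.5·5.4074 = 162.2593.
Δq = 8.8163 − 5.4074 = 3.4089; wedge = 162.2593 − 120.5 = 41.7593.
Deadweight loss = ½ × 3.4089 × 41.7593 = $71.18 thousand.

$71.18 thousand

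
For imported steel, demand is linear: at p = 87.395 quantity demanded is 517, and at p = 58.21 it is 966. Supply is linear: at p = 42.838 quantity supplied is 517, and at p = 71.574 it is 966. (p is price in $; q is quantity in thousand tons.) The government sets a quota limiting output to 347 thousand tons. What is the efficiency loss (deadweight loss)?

Demand slope = (58.21 − 87.395)/(966 − 517) = −0.065, so p = 121 − 0.065q.
Supply slope = (71.574 − 42.838)/(966 − 517) = 0.064, so p = 9.75 + 0.064q.
Competitive equilibrium: 121 − 0.065q = 9.75 + 0.064q → q* = 862.4031, p* = 64.9438.
At q = 347: demand price = 121 − 0.065·347 = 98.445; supply price = 9.75 + 0.064·347 = 31.958.
Δq = 862.4031 − 347 = 515.4031; wedge = 98.445 − 31.958 = 66.487.
DWL = ½ × 515.4031 × 66.487 = $17133.80 thousand.

$17133.80 thousand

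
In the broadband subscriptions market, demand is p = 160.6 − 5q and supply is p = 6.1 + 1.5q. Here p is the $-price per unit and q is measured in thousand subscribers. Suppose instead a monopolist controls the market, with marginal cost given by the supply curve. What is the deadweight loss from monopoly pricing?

Competitive equilibrium: 160.6 − 5q = 6.1 + 1.5q → q* = 23.7692, p* = 41.7538.
Marginal revenue: MR = 160.6 − 10q. Set MR = MC: 160.6 − 10q = 6.1 + 1.5q → q_m = 13.4348.
Price p_m = 160.6 − 5·13.4348 = 93.426; MC(q_m) = 6.1 + 1.5·13.4348 = 26.2522.
Competitive q* = 23.7692, so Δq = 10.3344; wedge = 93.426 − 26.2522 = 67.1738.
The triangle = ½ × 10.3344 × 67.1738 = $347.10 thousand.

$347.10 thousand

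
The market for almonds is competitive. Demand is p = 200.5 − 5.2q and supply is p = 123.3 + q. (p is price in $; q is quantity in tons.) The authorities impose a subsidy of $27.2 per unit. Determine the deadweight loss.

Competitive equilibrium: 200.5 − 5.2q = 123.3 + q → q* = 12.4516, p* = 135.7516.
The subsidy lowers effective supply by 27.2: p = 96.1 + q.
New quantity: 200.5 − 5.2q = 96.1 + q → q' = 16.8387.
Overproduction Δq = 16.8387 − 12.4516 = 4.3871; wedge = subsidy = 27.2.
The triangle = ½ × 4.3871 × 27.2 = $59.66.

$59.66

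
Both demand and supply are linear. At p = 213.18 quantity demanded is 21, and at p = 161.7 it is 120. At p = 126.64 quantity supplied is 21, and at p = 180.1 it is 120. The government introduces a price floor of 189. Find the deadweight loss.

654.51

Demand slope = (161.7 − 213.18)/(120 − 21) = −0.52, so p = 224.1 − 0.52q.
Supply slope = (180.1 − 126.64)/(120 − 21) = 0.54, so p = 115.3 + 0.54q.
Competitive equilibrium: 224.1 − 0.52q = 115.3 + 0.54q → q* = 102.6415, p* = 170.7264.
At the floor p = 189, quantity demanded = (224.1 − 189)/0.52 = 67.5.
Sellers' marginal cost at q' = 67.5: 115.3 + 0.54·67.5 = 151.75.
Δq = 102.6415 − 67.5 = 35.1415; wedge = 189 − 151.75 = 37.25.
DWL = ½ × 35.1415 × 37.25 = 654.51.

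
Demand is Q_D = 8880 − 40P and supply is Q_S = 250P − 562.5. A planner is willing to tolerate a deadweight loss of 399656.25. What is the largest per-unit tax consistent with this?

In inverse form: demand P = 222 − 0.025Q, supply P = 2.25 + 0.004Q.
Competitive equilibrium: 222 − 0.025Q = 2.25 + 0.004Q → Q* = 7577.5862, P* = 32.5603.
A tax t gives ΔQ = t/0.029 and wedge t, so DWL = t²/0.058.
t²/0.058 = 399656.25 → t² = 23180.0625 → t = 152.25.

152.25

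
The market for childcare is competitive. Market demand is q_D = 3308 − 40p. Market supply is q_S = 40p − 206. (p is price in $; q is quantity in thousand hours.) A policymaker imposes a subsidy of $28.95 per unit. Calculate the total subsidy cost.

$61663.50 thousand

In inverse form: demand p = 82.7 − 0.025q, supply p = 5.15 + 0.025q.
Competitive equilibrium: 82.7 − 0.025q = 5.15 + 0.025q → q* = 1551, p* = 43.925.
The subsidy lowers effective supply by 28.95: p = 0.025q − 23.8.
New quantity: 82.7 − 0.025q = 0.025q − 23.8 → q' = 2130.
Total subsidy cost = 28.95 × 2130 = $61663.50 thousand.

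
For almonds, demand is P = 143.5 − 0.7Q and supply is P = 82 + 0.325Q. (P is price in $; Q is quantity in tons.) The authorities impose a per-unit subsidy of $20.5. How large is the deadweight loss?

$205

Competitive equilibrium: 143.5 − 0.7Q = 82 + 0.325Q → Q* = 60, P* = 101.5.
The subsidy lowers effective supply by 20.5: P = 61.5 + 0.325Q.
New quantity: 143.5 − 0.7Q = 61.5 + 0.325Q → Q' = 80.
Overproduction ΔQ = 80 − 60 = 20; wedge = subsidy = 20.5.
Welfare loss = ½ × 20 × 20.5 = $205.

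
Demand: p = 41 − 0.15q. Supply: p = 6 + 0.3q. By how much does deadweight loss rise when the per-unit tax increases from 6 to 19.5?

Competitive equilibrium: 41 − 0.15q = 6 + 0.3q → q* = 77.7778, p* = 29.3333.
For a per-unit tax t: Δq = t/0.45, so DWL = ½·t·(t/0.45) = t²/0.9.
At t = 6: DWL = 40. At t = 19.5: DWL = 422.5.
Increase = 422.5 − 40 = 382.50.

382.50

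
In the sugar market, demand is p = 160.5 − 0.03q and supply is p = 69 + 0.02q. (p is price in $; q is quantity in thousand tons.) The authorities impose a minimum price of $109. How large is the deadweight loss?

$321.11 thousand

Competitive equilibrium: 160.5 − 0.03q = 69 + 0.02q → q* = 1830, p* = 105.6.
At the floor p = 109, quantity demanded = (160.5 − 109)/0.03 = 1716.6667.
Sellers' marginal cost at q' = 1716.6667: 69 + 0.02·1716.6667 = 103.3333.
Δq = 1830 − 1716.6667 = 113.3333; wedge = 109 − 103.3333 = 5.6667.
Welfare loss = ½ × 113.3333 × 5.6667 = $321.11 thousand.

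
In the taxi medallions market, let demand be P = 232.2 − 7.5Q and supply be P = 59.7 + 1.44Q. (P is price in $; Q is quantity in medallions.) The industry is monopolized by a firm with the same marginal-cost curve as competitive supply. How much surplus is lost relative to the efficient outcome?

Competitive equilibrium: 232.2 − 7.5Q = 59.7 + 1.44Q → Q* = 19.2953, P* = 87.4852.
Marginal revenue: MR = 232.2 − 15Q. Set MR = MC: 232.2 − 15Q = 59.7 + 1.44Q → Q_m = 10.4927.
Price P_m = 232.2 − 7.5·10.4927 = 153.5048; MC(Q_m) = 59.7 + 1.44·10.4927 = 74.8095.
Competitive Q* = 19.2953, so ΔQ = 8.8026; wedge = 153.5048 − 74.8095 = 78.6953.
The triangle = ½ × 8.8026 × 78.6953 = $346.36.

$346.36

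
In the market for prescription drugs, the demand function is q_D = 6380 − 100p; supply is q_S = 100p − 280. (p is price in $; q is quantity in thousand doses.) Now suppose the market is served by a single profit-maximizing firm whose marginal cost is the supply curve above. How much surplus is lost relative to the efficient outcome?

In inverse form: demand p = 63.8 − 0.01q, supply p = 2.8 + 0.01q.
Competitive equilibrium: 63.8 − 0.01q = 2.8 + 0.01q → q* = 3050, p* = 33.3.
Marginal revenue: MR = 63.8 − 0.02q. Set MR = MC: 63.8 − 0.02q = 2.8 + 0.01q → q_m = 2033.33333.
Price p_m = 63.8 − 0.01·2033.33333 = 43.46667; MC(q_m) = 2.8 + 0.01·2033.33333 = 23.13333.
Competitive q* = 3050, so Δq = 1016.66667; wedge = 43.46667 − 23.13333 = 20.33334.
DWL = ½ × 1016.66667 × 20.33334 = $10336.11 thousand.

$10336.11 thousand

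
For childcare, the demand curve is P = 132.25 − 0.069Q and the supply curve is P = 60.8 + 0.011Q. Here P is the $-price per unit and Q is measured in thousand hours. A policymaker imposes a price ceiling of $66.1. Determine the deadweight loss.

Competitive equilibrium: 132.25 − 0.069Q = 60.8 + 0.011Q → Q* = 893.125, P* = 70.62438.
At the ceiling P = 66.1, quantity supplied = (66.1 − 60.8)/0.011 = 481.81818.
Willingness to pay at Q' = 481.81818: 132.25 − 0.069·481.81818 = 99.00455.
ΔQ = 893.125 − 481.81818 = 411.30682; wedge = 99.00455 − 66.1 = 32.90455.
Welfare loss = ½ × 411.30682 × 32.90455 = $6766.93 thousand.

$6766.93 thousand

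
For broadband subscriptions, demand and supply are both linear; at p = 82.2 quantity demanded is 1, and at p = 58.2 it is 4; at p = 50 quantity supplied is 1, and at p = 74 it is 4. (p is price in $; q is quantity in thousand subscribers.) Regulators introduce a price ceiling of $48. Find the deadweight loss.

$40.95 thousand

Demand slope = (58.2 − 82.2)/(4 − 1) = −8, so p = 90.2 − 8q.
Supply slope = (74 − 50)/(4 − 1) = 8, so p = 42 + 8q.
Competitive equilibrium: 90.2 − 8q = 42 + 8q → q* = 3.0125, p* = 66.1.
At the ceiling p = 48, quantity supplied = (48 − 42)/8 = 0.75.
Willingness to pay at q' = 0.75: 90.2 − 8·0.75 = 84.2.
Δq = 3.0125 − 0.75 = 2.2625; wedge = 84.2 − 48 = 36.2.
DWL = ½ × 2.2625 × 36.2 = $40.95 thousand.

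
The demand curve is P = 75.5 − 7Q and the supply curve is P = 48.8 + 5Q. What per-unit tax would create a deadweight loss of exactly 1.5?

6

Competitive equilibrium: 75.5 − 7Q = 48.8 + 5Q → Q* = 2.225, P* = 59.925.
A tax t gives ΔQ = t/12 and wedge t, so DWL = t²/24.
t²/24 = 1.5 → t² = 36 → t = 6.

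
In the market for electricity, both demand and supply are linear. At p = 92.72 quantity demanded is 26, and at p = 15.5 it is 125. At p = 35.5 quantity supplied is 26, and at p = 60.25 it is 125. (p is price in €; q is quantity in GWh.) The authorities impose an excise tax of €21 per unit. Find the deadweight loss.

€214.08

Demand slope = (15.5 − 92.72)/(125 − 26) = −0.78, so p = 113 − 0.78q.
Supply slope = (60.25 − 35.5)/(125 − 26) = 0.25, so p = 29 + 0.25q.
Competitive equilibrium: 113 − 0.78q = 29 + 0.25q → q* = 81.5534, p* = 49.3883.
With the tax, the buyer price exceeds the seller price by 21: (113 − 0.78q) − (29 + 0.25q) = 21 → q' = 61.165.
Δq = 81.5534 − 61.165 = 20.3884; the wedge equals the tax, 21.
The triangle = ½ × 20.3884 × 21 = €214.08.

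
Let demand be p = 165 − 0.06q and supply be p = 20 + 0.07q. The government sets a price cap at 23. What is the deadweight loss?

Competitive equilibrium: 165 − 0.06q = 20 + 0.07q → q* = 1115.38462, p* = 98.07692.
At the ceiling p = 23, quantity supplied = (23 − 20)/0.07 = 42.85714.
Willingness to pay at q' = 42.85714: 165 − 0.06·42.85714 = 162.42857.
Δq = 1115.38462 − 42.85714 = 1072.52748; wedge = 162.42857 − 23 = 139.42857.
Welfare loss = ½ × 1072.52748 × 139.42857 = 74770.49.

74770.49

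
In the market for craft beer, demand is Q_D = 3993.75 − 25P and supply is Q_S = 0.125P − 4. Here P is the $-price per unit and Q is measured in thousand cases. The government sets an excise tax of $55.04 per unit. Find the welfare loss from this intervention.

In inverse form: demand P = 159.75 − 0.04Q, supply P = 32 + 8Q.
Competitive equilibrium: 159.75 − 0.04Q = 32 + 8Q → Q* = 15.8893, P* = 159.1144.
With the tax, the buyer price exceeds the seller price by 55.04: (159.75 − 0.04Q) − (32 + 8Q) = 55.04 → Q' = 9.0435.
ΔQ = 15.8893 − 9.0435 = 6.8458; the wedge equals the tax, 55.04.
Deadweight loss = ½ × 6.8458 × 55.04 = $188.40 thousand.

$188.40 thousand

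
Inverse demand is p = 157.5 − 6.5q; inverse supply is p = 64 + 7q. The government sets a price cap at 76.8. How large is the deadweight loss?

Competitive equilibrium: 157.5 − 6.5q = 64 + 7q → q* = 6.92593, p* = 112.48148.
At the ceiling p = 76.8, quantity supplied = (76.8 − 64)/7 = 1.82857.
Willingness to pay at q' = 1.82857: 157.5 − 6.5·1.82857 = 145.6143.
Δq = 6.92593 − 1.82857 = 5.09736; wedge = 145.6143 − 76.8 = 68.8143.
The triangle = ½ × 5.09736 × 68.8143 = 175.39.

175.39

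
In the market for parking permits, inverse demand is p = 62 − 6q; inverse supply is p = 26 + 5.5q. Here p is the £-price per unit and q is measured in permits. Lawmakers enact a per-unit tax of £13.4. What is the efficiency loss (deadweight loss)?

£7.81

Competitive equilibrium: 62 − 6q = 26 + 5.5q → q* = 3.1304, p* = 43.2174.
With the tax, the buyer price exceeds the seller price by 13.4: (62 − 6q) − (26 + 5.5q) = 13.4 → q' = 1.9652.
Δq = 3.1304 − 1.9652 = 1.1652; the wedge equals the tax, 13.4.
Welfare loss = ½ × 1.1652 × 13.4 = £7.81.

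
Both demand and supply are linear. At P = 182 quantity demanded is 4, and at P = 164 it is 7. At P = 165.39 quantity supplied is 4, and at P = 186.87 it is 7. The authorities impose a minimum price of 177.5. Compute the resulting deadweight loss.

1.73

Demand slope = (164 − 182)/(7 − 4) = −6, so P = 206 − 6Q.
Supply slope = (186.87 − 165.39)/(7 − 4) = 7.16, so P = 136.75 + 7.16Q.
Competitive equilibrium: 206 − 6Q = 136.75 + 7.16Q → Q* = 5.2622, P* = 174.4271.
At the floor P = 177.5, quantity demanded = (206 − 177.5)/6 = 4.75.
Sellers' marginal cost at Q' = 4.75: 136.75 + 7.16·4.75 = 170.76.
ΔQ = 5.2622 − 4.75 = 0.5122; wedge = 177.5 − 170.76 = 6.74.
Deadweight loss = ½ × 0.5122 × 6.74 = 1.73.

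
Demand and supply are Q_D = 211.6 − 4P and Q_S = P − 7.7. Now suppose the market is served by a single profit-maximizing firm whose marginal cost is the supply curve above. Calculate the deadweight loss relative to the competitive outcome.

22.70

In inverse form: demand P = 52.9 − 0.25Q, supply P = 7.7 + Q.
Competitive equilibrium: 52.9 − 0.25Q = 7.7 + Q → Q* = 36.16, P* = 43.86.
Marginal revenue: MR = 52.9 − 0.5Q. Set MR = MC: 52.9 − 0.5Q = 7.7 + Q → Q_m = 30.1333.
Price P_m = 52.9 − 0.25·30.1333 = 45.3667; MC(Q_m) = 7.7 + 1·30.1333 = 37.8333.
Competitive Q* = 36.16, so ΔQ = 6.0267; wedge = 45.3667 − 37.8333 = 7.5334.
Welfare loss = ½ × 6.0267 × 7.5334 = 22.70.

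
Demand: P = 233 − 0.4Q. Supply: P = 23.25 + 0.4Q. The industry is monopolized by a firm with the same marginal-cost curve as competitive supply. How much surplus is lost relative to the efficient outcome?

Competitive equilibrium: 233 − 0.4Q = 23.25 + 0.4Q → Q* = 262.1875, P* = 128.125.
Marginal revenue: MR = 233 − 0.8Q. Set MR = MC: 233 − 0.8Q = 23.25 + 0.4Q → Q_m = 174.7917.
Price P_m = 233 − 0.4·174.7917 = 163.0833; MC(Q_m) = 23.25 + 0.4·174.7917 = 93.1667.
Competitive Q* = 262.1875, so ΔQ = 87.3958; wedge = 163.0833 − 93.1667 = 69.9166.
DWL = ½ × 87.3958 × 69.9166 = 3055.21.

3055.21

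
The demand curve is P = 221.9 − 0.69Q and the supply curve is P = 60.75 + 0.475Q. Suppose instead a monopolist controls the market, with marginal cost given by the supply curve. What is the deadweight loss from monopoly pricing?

Competitive equilibrium: 221.9 − 0.69Q = 60.75 + 0.475Q → Q* = 138.3262, P* = 126.4549.
Marginal revenue: MR = 221.9 − 1.38Q. Set MR = MC: 221.9 − 1.38Q = 60.75 + 0.475Q → Q_m = 86.8733.
Price P_m = 221.9 − 0.69·86.8733 = 161.9574; MC(Q_m) = 60.75 + 0.475·86.8733 = 102.0148.
Competitive Q* = 138.3262, so ΔQ = 51.4529; wedge = 161.9574 − 102.0148 = 59.9426.
Welfare loss = ½ × 51.4529 × 59.9426 = 1542.11.

1542.11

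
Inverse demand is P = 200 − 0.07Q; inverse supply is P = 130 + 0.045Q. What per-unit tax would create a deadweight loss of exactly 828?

Competitive equilibrium: 200 − 0.07Q = 130 + 0.045Q → Q* = 608.6957, P* = 157.3913.
A tax t gives ΔQ = t/0.115 and wedge t, so DWL = t²/0.23.
t²/0.23 = 828 → t² = 190.44 → t = 13.8.

13.8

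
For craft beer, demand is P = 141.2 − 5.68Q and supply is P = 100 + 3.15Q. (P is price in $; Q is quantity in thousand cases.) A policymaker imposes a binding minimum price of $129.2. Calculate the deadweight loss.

Competitive equilibrium: 141.2 − 5.68Q = 100 + 3.15Q → Q* = 4.6659, P* = 114.6976.
At the floor P = 129.2, quantity demanded = (141.2 − 129.2)/5.68 = 2.1127.
Sellers' marginal cost at Q' = 2.1127: 100 + 3.15·2.1127 = 106.655.
ΔQ = 4.6659 − 2.1127 = 2.5532; wedge = 129.2 − 106.655 = 22.545.
The triangle = ½ × 2.5532 × 22.545 = $28.78 thousand.

$28.78 thousand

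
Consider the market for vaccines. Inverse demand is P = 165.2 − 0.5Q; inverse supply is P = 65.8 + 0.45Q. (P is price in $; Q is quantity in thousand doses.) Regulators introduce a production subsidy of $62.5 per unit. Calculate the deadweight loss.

Competitive equilibrium: 165.2 − 0.5Q = 65.8 + 0.45Q → Q* = 104.6316, P* = 112.8842.
The subsidy lowers effective supply by 62.5: P = 3.3 + 0.45Q.
New quantity: 165.2 − 0.5Q = 3.3 + 0.45Q → Q' = 170.4211.
Overproduction ΔQ = 170.4211 − 104.6316 = 65.7895; wedge = subsidy = 62.5.
The triangle = ½ × 65.7895 × 62.5 = $2055.92 thousand.

$2055.92 thousand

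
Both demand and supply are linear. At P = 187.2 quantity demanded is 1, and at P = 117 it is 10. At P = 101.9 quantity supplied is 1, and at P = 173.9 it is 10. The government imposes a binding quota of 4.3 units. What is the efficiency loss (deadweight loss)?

Demand slope = (117 − 187.2)/(10 − 1) = −7.8, so P = 195 − 7.8Q.
Supply slope = (173.9 − 101.9)/(10 − 1) = 8, so P = 93.9 + 8Q.
Competitive equilibrium: 195 − 7.8Q = 93.9 + 8Q → Q* = 6.3987, P* = 145.0899.
At Q = 4.3: demand price = 195 − 7.8·4.3 = 161.46; supply price = 93.9 + 8·4.3 = 128.3.
ΔQ = 6.3987 − 4.3 = 2.0987; wedge = 161.46 − 128.3 = 33.16.
DWL = ½ × 2.0987 × 33.16 = 34.80.

34.80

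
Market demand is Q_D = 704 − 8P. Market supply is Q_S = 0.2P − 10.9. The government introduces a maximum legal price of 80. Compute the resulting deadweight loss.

In inverse form: demand P = 88 − 0.125Q, supply P = 54.5 + 5Q.
Competitive equilibrium: 88 − 0.125Q = 54.5 + 5Q → Q* = 6.5366, P* = 87.1829.
At the ceiling P = 80, quantity supplied = (80 − 54.5)/5 = 5.1.
Willingness to pay at Q' = 5.1: 88 − 0.125·5.1 = 87.3625.
ΔQ = 6.5366 − 5.1 = 1.4366; wedge = 87.3625 − 80 = 7.3625.
DWL = ½ × 1.4366 × 7.3625 = 5.29.

5.29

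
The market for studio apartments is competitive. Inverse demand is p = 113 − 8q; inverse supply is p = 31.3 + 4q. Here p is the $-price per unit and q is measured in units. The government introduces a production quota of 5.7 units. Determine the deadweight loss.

$7.37

Competitive equilibrium: 113 − 8q = 31.3 + 4q → q* = 6.8083, p* = 58.5333.
At q = 5.7: demand price = 113 − 8·5.7 = 67.4; supply price = 31.3 + 4·5.7 = 54.1.
Δq = 6.8083 − 5.7 = 1.1083; wedge = 67.4 − 54.1 = 13.3.
DWL = ½ × 1.1083 × 13.3 = $7.37.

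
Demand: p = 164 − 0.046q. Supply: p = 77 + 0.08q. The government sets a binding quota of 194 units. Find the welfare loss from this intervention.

15528.78

Competitive equilibrium: 164 − 0.046q = 77 + 0.08q → q* = 690.4762, p* = 132.2381.
At q = 194: demand price = 164 − 0.046·194 = 155.076; supply price = 77 + 0.08·194 = 92.52.
Δq = 690.4762 − 194 = 496.4762; wedge = 155.076 − 92.52 = 62.556.
DWL = ½ × 496.4762 × 62.556 = 15528.78.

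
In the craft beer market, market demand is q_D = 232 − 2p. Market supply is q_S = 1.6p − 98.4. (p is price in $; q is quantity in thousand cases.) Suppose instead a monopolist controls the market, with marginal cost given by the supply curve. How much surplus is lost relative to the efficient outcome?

In inverse form: demand p = 116 − 0.5q, supply p = 61.5 + 0.625q.
Competitive equilibrium: 116 − 0.5q = 61.5 + 0.625q → q* = 48.4444, p* = 91.7778.
Marginal revenue: MR = 116 − q. Set MR = MC: 116 − q = 61.5 + 0.625q → q_m = 33.5385.
Price p_m = 116 − 0.5·33.5385 = 99.2308; MC(q_m) = 61.5 + 0.625·33.5385 = 82.4616.
Competitive q* = 48.4444, so Δq = 14.9059; wedge = 99.2308 − 82.4616 = 16.7692.
Deadweight loss = ½ × 14.9059 × 16.7692 = $124.98 thousand.

$124.98 thousand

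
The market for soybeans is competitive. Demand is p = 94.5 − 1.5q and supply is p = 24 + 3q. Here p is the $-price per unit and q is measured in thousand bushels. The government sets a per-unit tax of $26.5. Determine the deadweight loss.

$78.03 thousand

Competitive equilibrium: 94.5 − 1.5q = 24 + 3q → q* = 15.6667, p* = 71.
With the tax, the buyer price exceeds the seller price by 26.5: (94.5 − 1.5q) − (24 + 3q) = 26.5 → q' = 9.7778.
Δq = 15.6667 − 9.7778 = 5.8889; the wedge equals the tax, 26.5.
The triangle = ½ × 5.8889 × 26.5 = $78.03 thousand.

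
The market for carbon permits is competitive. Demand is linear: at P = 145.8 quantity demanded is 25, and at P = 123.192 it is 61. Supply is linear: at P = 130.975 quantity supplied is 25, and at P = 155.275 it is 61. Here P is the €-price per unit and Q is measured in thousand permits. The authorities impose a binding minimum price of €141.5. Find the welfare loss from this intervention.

€13.37 thousand

Demand slope = (123.192 − 145.8)/(61 − 25) = −0.628, so P = 161.5 − 0.628Q.
Supply slope = (155.275 − 130.975)/(61 − 25) = 0.675, so P = 114.1 + 0.675Q.
Competitive equilibrium: 161.5 − 0.628Q = 114.1 + 0.675Q → Q* = 36.3776, P* = 138.6549.
At the floor P = 141.5, quantity demanded = (161.5 − 141.5)/0.628 = 31.8471.
Sellers' marginal cost at Q' = 31.8471: 114.1 + 0.675·31.8471 = 135.5968.
ΔQ = 36.3776 − 31.8471 = 4.5305; wedge = 141.5 − 135.5968 = 5.9032.
The triangle = ½ × 4.5305 × 5.9032 = €13.37 thousand.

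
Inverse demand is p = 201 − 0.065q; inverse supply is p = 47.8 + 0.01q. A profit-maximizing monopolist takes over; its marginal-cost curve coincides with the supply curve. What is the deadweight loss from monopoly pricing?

33728.49

Competitive equilibrium: 201 − 0.065q = 47.8 + 0.01q → q* = 2042.66667, p* = 68.22667.
Marginal revenue: MR = 201 − 0.13q. Set MR = MC: 201 − 0.13q = 47.8 + 0.01q → q_m = 1094.28571.
Price p_m = 201 − 0.065·1094.28571 = 129.87143; MC(q_m) = 47.8 + 0.01·1094.28571 = 58.74286.
Competitive q* = 2042.66667, so Δq = 948.38096; wedge = 129.87143 − 58.74286 = 71.12857.
The triangle = ½ × 948.38096 × 71.12857 = 33728.49.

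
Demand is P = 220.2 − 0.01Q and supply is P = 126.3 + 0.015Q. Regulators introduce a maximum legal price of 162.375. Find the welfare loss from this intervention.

Competitive equilibrium: 220.2 − 0.01Q = 126.3 + 0.015Q → Q* = 3756, P* = 182.64.
At the ceiling P = 162.375, quantity supplied = (162.375 − 126.3)/0.015 = 2405.
Willingness to pay at Q' = 2405: 220.2 − 0.01·2405 = 196.15.
ΔQ = 3756 − 2405 = 1351; wedge = 196.15 − 162.375 = 33.775.
The triangle = ½ × 1351 × 33.775 = 22815.01.

22815.01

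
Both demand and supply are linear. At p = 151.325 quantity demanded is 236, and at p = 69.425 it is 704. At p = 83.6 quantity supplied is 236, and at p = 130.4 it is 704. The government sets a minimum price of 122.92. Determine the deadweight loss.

969.24

Demand slope = (69.425 − 151.325)/(704 − 236) = −0.175, so p = 192.625 − 0.175q.
Supply slope = (130.4 − 83.6)/(704 − 236) = 0.1, so p = 60 + 0.1q.
Competitive equilibrium: 192.625 − 0.175q = 60 + 0.1q → q* = 482.2727, p* = 108.2273.
At the floor p = 122.92, quantity demanded = (192.625 − 122.92)/0.175 = 398.3143.
Sellers' marginal cost at q' = 398.3143: 60 + 0.1·398.3143 = 99.8314.
Δq = 482.2727 − 398.3143 = 83.9584; wedge = 122.92 − 99.8314 = 23.0886.
DWL = ½ × 83.9584 × 23.0886 = 969.24.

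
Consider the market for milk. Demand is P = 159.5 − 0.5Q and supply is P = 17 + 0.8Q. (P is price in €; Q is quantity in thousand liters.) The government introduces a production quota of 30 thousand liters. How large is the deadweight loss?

€4120.10 thousand

Competitive equilibrium: 159.5 − 0.5Q = 17 + 0.8Q → Q* = 109.6154, P* = 104.6923.
At Q = 30: demand price = 159.5 − 0.5·30 = 144.5; supply price = 17 + 0.8·30 = 41.
ΔQ = 109.6154 − 30 = 79.6154; wedge = 144.5 − 41 = 103.5.
Welfare loss = ½ × 79.6154 × 103.5 = €4120.10 thousand.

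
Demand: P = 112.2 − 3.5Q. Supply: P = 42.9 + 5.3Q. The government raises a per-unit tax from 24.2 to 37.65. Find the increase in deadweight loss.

Competitive equilibrium: 112.2 − 3.5Q = 42.9 + 5.3Q → Q* = 7.875, P* = 84.6375.
For a per-unit tax t: ΔQ = t/8.8, so DWL = ½·t·(t/8.8) = t²/17.6.
At t = 24.2: DWL = 33.275. At t = 37.65: DWL = 80.541.
Increase = 80.541 − 33.275 = 47.27.

47.27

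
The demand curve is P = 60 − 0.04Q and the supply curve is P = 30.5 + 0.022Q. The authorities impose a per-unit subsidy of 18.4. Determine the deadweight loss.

2730.32

Competitive equilibrium: 60 − 0.04Q = 30.5 + 0.022Q → Q* = 475.8065, P* = 40.9677.
The subsidy lowers effective supply by 18.4: P = 12.1 + 0.022Q.
New quantity: 60 − 0.04Q = 12.1 + 0.022Q → Q' = 772.5806.
Overproduction ΔQ = 772.5806 − 475.8065 = 296.7741; wedge = subsidy = 18.4.
Welfare loss = ½ × 296.7741 × 18.4 = 2730.32.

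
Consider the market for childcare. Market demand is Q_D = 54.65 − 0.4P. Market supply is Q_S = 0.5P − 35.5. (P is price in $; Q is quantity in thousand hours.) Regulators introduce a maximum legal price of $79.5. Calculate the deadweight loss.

In inverse form: demand P = 136.625 − 2.5Q, supply P = 71 + 2Q.
Competitive equilibrium: 136.625 − 2.5Q = 71 + 2Q → Q* = 14.5833, P* = 100.1667.
At the ceiling P = 79.5, quantity supplied = (79.5 − 71)/2 = 4.25.
Willingness to pay at Q' = 4.25: 136.625 − 2.5·4.25 = 126.
ΔQ = 14.5833 − 4.25 = 10.3333; wedge = 126 − 79.5 = 46.5.
Welfare loss = ½ × 10.3333 × 46.5 = $240.25 thousand.

$240.25 thousand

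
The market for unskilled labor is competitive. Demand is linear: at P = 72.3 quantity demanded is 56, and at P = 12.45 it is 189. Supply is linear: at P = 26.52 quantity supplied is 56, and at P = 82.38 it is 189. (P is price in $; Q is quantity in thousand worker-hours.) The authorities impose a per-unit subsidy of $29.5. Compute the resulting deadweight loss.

Demand slope = (12.45 − 72.3)/(189 − 56) = −0.45, so P = 97.5 − 0.45Q.
Supply slope = (82.38 − 26.52)/(189 − 56) = 0.42, so P = 3 + 0.42Q.
Competitive equilibrium: 97.5 − 0.45Q = 3 + 0.42Q → Q* = 108.6207, P* = 48.6207.
The subsidy lowers effective supply by 29.5: P = 0.42Q − 26.5.
New quantity: 97.5 − 0.45Q = 0.42Q − 26.5 → Q' = 142.5287.
Overproduction ΔQ = 142.5287 − 108.6207 = 33.908; wedge = subsidy = 29.5.
The triangle = ½ × 33.908 × 29.5 = $500.14 thousand.

$500.14 thousand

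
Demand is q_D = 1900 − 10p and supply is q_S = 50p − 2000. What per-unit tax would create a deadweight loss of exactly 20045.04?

69.36

In inverse form: demand p = 190 − 0.1q, supply p = 40 + 0.02q.
Competitive equilibrium: 190 − 0.1q = 40 + 0.02q → q* = 1250, p* = 65.
A tax t gives Δq = t/0.12 and wedge t, so DWL = t²/0.24.
t²/0.24 = 20045.04 → t² = 4810.8096 → t = 69.36.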